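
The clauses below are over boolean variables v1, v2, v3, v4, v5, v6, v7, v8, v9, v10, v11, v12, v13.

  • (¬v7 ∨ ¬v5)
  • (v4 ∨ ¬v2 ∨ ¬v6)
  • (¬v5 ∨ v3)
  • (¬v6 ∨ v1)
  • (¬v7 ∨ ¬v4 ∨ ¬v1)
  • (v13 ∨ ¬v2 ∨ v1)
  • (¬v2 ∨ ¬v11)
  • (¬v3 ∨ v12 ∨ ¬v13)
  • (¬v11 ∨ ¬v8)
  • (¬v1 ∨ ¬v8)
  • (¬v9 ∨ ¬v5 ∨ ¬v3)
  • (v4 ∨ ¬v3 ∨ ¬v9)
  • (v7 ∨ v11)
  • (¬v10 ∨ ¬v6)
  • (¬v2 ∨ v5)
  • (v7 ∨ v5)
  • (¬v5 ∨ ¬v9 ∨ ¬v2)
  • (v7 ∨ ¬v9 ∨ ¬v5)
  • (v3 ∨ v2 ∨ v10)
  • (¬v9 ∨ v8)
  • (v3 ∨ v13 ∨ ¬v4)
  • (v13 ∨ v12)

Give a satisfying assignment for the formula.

v1 = True, v2 = False, v3 = True, v4 = False, v5 = False, v6 = False, v7 = True, v8 = False, v9 = False, v10 = False, v11 = True, v12 = True, v13 = True

Pure literal: v6 appears only negated; assign v6 = False.
v9 occurs only negated in the remaining clauses — set v9 = False.
Try v1 = True.
  then v8 is forced to False.
For the remaining variables, v2 = False, v3 = True, v4 = False, v5 = False, v7 = True, v10 = False, v11 = True, v12 = True, v13 = True works.
Check each clause:
  1. (¬v5 ∨ ¬v7) — ¬v5 is true.
  2. (v4 ∨ ¬v2 ∨ ¬v6) — ¬v6 is true.
  3. (v3 ∨ ¬v5) — v3 is true.
  4. (v1 ∨ ¬v6) — v1 is true.
  5. (¬v7 ∨ ¬v4 ∨ ¬v1) — ¬v4 is true.
  6. (v13 ∨ v1 ∨ ¬v2) — v1 is true.
  7. (¬v2 ∨ ¬v11) — ¬v2 is true.
  8. (¬v13 ∨ v12 ∨ ¬v3) — v12 is true.
  9. (¬v8 ∨ ¬v11) — ¬v8 is true.
  10. (¬v1 ∨ ¬v8) — ¬v8 is true.
  11. (¬v9 ∨ ¬v3 ∨ ¬v5) — ¬v5 is true.
  12. (¬v3 ∨ ¬v9 ∨ v4) — ¬v9 is true.
  13. (v11 ∨ v7) — v11 is true.
  14. (¬v10 ∨ ¬v6) — ¬v6 is true.
  15. (¬v2 ∨ v5) — ¬v2 is true.
  16. (v7 ∨ v5) — v7 is true.
  17. (¬v9 ∨ ¬v2 ∨ ¬v5) — ¬v5 is true.
  18. (¬v5 ∨ v7 ∨ ¬v9) — ¬v5 is true.
  19. (v2 ∨ v3 ∨ v10) — v3 is true.
  20. (v8 ∨ ¬v9) — ¬v9 is true.
  21. (v13 ∨ ¬v4 ∨ v3) — v3 is true.
  22. (v13 ∨ v12) — v12 is true.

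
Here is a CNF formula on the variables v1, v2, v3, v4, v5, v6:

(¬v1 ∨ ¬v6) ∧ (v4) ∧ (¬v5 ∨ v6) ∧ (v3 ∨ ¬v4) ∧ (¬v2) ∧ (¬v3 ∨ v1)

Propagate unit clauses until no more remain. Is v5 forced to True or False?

False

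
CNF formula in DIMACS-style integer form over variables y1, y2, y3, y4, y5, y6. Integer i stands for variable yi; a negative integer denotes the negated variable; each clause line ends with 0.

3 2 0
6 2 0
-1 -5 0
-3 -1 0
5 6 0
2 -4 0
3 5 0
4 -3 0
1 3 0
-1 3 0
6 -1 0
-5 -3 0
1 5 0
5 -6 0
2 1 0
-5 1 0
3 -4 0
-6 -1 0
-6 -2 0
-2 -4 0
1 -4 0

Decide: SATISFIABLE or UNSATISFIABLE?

y1 = True:
  propagation gives y5=False, y3=False; an empty clause results — contradiction.
y1 = False:
  propagation gives y3=True, y4=True; an empty clause results — contradiction.
Every branch closes, so no satisfying assignment exists.

UNSATISFIABLE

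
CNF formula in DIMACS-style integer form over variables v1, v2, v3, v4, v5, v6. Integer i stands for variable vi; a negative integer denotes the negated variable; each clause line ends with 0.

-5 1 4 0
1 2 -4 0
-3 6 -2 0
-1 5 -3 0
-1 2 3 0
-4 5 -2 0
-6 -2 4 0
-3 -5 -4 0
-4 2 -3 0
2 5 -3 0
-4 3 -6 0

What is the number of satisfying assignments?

Case analysis on v2 and v3:
  v2=T, v3=T: a clause becomes empty — 0.
  v2=T, v3=F: 5 of the 16 assignments to (v1,v4,v5,v6) work.
  v2=F, v3=T: remaining (v1,v4,v5,v6) ∈ {(T,F,T,F); (T,F,T,T)} — 2.
  v2=F, v3=F: remaining (v1,v4,v5,v6) ∈ {(F,F,F,F); (F,F,F,T)} — 2.
Total: 0 + 5 + 2 + 2 = 9.

9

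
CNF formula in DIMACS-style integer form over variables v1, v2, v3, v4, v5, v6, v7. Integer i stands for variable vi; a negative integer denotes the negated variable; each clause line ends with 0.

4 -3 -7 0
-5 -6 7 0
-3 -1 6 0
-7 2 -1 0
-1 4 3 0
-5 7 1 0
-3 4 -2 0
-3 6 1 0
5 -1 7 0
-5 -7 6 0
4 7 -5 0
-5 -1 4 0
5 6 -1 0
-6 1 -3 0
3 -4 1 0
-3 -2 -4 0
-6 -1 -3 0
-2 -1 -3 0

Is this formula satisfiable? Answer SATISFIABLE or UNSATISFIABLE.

SATISFIABLE

Set v1 = False and propagate.
Set v2 = True and propagate.
Set v3 = False and propagate.
  then v4 is forced to False.
The remaining clauses are satisfied by v5 = False, v6 = True, v7 = True.
Every clause has at least one true literal under this assignment.
So v1=0, v2=1, v3=0, v4=0, v5=0, v6=1, v7=1 is a satisfying assignment.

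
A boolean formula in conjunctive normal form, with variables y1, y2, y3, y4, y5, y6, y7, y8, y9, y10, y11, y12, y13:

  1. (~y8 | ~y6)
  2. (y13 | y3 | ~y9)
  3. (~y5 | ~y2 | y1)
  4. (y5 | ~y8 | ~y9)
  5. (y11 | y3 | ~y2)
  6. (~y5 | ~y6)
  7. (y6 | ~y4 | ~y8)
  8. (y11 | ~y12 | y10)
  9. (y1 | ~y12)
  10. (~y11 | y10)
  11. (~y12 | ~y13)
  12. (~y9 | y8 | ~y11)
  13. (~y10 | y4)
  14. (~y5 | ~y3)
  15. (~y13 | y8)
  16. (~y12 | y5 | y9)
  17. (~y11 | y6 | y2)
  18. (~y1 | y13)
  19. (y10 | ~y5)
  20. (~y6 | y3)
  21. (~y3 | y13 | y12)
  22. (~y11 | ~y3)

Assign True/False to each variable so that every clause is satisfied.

y1=False, y2=False, y3=False, y4=False, y5=False, y6=False, y7=False, y8=True, y9=False, y10=False, y11=False, y12=False, y13=True

Check each clause:
  1. (~y6 | ~y8) — ~y6 is true.
  2. (y3 | y13 | ~y9) — y13 is true.
  3. (~y5 | y1 | ~y2) — ~y5 is true.
  4. (~y8 | y5 | ~y9) — ~y9 is true.
  5. (y3 | y11 | ~y2) — ~y2 is true.
  6. (~y6 | ~y5) — ~y6 is true.
  7. (~y8 | ~y4 | y6) — ~y4 is true.
  8. (~y12 | y11 | y10) — ~y12 is true.
  9. (~y12 | y1) — ~y12 is true.
  10. (~y11 | y10) — ~y11 is true.
  11. (~y13 | ~y12) — ~y12 is true.
  12. (~y9 | ~y11 | y8) — y8 is true.
  13. (~y10 | y4) — ~y10 is true.
  14. (~y5 | ~y3) — ~y5 is true.
  15. (y8 | ~y13) — y8 is true.
  16. (y9 | y5 | ~y12) — ~y12 is true.
  17. (y6 | y2 | ~y11) — ~y11 is true.
  18. (~y1 | y13) — y13 is true.
  19. (~y5 | y10) — ~y5 is true.
  20. (y3 | ~y6) — ~y6 is true.
  21. (y13 | y12 | ~y3) — ~y3 is true.
  22. (~y11 | ~y3) — ~y3 is true.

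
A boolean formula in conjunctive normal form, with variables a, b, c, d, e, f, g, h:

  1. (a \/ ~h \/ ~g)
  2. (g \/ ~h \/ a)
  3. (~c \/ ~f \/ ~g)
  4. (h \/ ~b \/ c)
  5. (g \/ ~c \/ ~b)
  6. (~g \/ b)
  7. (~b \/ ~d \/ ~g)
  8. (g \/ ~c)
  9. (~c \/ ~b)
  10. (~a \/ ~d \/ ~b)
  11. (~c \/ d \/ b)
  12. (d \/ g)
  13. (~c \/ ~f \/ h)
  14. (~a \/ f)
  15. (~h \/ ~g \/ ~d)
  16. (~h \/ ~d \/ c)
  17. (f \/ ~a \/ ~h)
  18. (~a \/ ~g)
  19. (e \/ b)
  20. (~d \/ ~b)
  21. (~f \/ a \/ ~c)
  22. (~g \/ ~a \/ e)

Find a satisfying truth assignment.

e occurs only positively in the remaining clauses — set e = True.
Try a = True.
  then f is forced to True.
  then g is forced to False.
  then c is forced to False.
  then d is forced to True.
  then b is forced to False.
  then h is forced to False.
Every clause has at least one true literal under this assignment.

a=T, b=F, c=F, d=T, e=T, f=T, g=F, h=F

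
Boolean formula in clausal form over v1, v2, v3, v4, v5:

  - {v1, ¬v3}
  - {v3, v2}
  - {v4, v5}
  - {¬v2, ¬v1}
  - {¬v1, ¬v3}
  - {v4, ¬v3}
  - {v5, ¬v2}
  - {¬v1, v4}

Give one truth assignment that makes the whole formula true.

v1=0  v2=1  v3=0  v4=0  v5=1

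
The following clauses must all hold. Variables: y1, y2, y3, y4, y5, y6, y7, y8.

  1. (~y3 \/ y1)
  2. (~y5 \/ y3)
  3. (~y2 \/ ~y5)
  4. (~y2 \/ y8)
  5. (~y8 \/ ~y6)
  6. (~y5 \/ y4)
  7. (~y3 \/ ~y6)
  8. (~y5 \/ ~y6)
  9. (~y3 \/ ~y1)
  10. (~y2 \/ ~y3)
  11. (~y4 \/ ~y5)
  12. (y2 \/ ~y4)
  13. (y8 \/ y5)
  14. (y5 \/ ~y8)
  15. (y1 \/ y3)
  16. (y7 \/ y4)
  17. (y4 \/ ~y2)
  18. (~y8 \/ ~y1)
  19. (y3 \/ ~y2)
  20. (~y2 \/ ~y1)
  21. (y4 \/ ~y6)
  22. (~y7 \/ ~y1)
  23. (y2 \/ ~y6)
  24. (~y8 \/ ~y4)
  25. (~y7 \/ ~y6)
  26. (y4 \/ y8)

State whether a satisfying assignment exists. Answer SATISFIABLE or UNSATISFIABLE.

UNSATISFIABLE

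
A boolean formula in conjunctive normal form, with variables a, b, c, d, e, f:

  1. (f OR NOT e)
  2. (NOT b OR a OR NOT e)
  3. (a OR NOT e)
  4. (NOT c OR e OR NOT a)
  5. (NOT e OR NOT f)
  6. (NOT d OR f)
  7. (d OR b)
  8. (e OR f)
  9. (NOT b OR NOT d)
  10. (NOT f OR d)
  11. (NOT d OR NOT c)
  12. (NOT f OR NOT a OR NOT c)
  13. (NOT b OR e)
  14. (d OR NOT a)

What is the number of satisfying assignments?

Satisfying assignments:
  a=0 b=0 c=0 d=1 e=0 f=1
  a=1 b=0 c=0 d=1 e=0 f=1
Count: 2.

2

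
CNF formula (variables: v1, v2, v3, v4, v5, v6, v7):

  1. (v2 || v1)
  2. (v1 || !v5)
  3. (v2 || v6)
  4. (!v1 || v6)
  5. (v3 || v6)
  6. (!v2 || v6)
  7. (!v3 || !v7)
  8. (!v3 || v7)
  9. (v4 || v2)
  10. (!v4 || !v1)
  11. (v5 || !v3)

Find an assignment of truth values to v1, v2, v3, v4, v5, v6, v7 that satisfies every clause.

v6 occurs only positively in the remaining clauses — set v6 = True.
Branch on v1: take v1 = True.
  then v4 is forced to False.
  then v2 is forced to True.
Branch on v3: take v3 = False.
v5, v7 are now unconstrained; take v5 = False, v7 = True.
Check each clause:
  1. (v1 || v2) — v1 is true.
  2. (v1 || !v5) — v1 is true.
  3. (v6 || v2) — v2 is true.
  4. (!v1 || v6) — v6 is true.
  5. (v6 || v3) — v6 is true.
  6. (v6 || !v2) — v6 is true.
  7. (!v3 || !v7) — !v3 is true.
  8. (!v3 || v7) — !v3 is true.
  9. (v4 || v2) — v2 is true.
  10. (!v1 || !v4) — !v4 is true.
  11. (v5 || !v3) — !v3 is true.

v1=True, v2=True, v3=False, v4=False, v5=False, v6=True, v7=True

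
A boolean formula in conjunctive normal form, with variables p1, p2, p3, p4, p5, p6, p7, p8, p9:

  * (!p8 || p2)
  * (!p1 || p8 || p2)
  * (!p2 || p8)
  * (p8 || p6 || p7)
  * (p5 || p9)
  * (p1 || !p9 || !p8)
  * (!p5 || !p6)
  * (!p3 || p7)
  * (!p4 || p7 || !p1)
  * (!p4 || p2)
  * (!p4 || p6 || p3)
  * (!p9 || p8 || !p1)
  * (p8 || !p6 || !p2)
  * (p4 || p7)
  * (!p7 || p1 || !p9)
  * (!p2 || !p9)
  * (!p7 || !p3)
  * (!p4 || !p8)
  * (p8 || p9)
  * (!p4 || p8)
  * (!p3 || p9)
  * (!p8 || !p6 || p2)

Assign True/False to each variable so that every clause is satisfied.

p1=T, p2=T, p3=F, p4=F, p5=T, p6=F, p7=T, p8=T, p9=F

Set p1 = True and propagate.
Branch on p2: take p2 = True.
  then p8 is forced to True.
  then p9 is forced to False.
  then p5 is forced to True.
  then p6 is forced to False.
  then p4 is forced to False.
  then p7 is forced to True.
  then p3 is forced to False.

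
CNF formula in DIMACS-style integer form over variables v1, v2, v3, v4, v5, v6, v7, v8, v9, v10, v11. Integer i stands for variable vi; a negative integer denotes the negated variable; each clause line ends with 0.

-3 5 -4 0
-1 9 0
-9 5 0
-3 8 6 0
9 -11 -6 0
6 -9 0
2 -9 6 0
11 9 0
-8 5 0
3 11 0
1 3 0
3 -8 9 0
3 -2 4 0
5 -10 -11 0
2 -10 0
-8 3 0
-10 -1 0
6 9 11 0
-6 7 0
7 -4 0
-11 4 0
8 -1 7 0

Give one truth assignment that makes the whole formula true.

v1=True  v2=True  v3=True  v4=True  v5=True  v6=True  v7=True  v8=False  v9=True  v10=False  v11=True

Check each clause:
  1. (v5 OR NOT v3 OR NOT v4) — v5 is true.
  2. (v9 OR NOT v1) — v9 is true.
  3. (NOT v9 OR v5) — v5 is true.
  4. (NOT v3 OR v8 OR v6) — v6 is true.
  5. (NOT v11 OR v9 OR NOT v6) — v9 is true.
  6. (NOT v9 OR v6) — v6 is true.
  7. (NOT v9 OR v6 OR v2) — v2 is true.
  8. (v11 OR v9) — v9 is true.
  9. (v5 OR NOT v8) — NOT v8 is true.
  10. (v3 OR v11) — v11 is true.
  11. (v1 OR v3) — v1 is true.
  12. (v9 OR NOT v8 OR v3) — NOT v8 is true.
  13. (v3 OR v4 OR NOT v2) — v3 is true.
  14. (NOT v11 OR NOT v10 OR v5) — v5 is true.
  15. (NOT v10 OR v2) — v2 is true.
  16. (NOT v8 OR v3) — NOT v8 is true.
  17. (NOT v1 OR NOT v10) — NOT v10 is true.
  18. (v9 OR v6 OR v11) — v9 is true.
  19. (v7 OR NOT v6) — v7 is true.
  20. (v7 OR NOT v4) — v7 is true.
  21. (v4 OR NOT v11) — v4 is true.
  22. (v8 OR NOT v1 OR v7) — v7 is true.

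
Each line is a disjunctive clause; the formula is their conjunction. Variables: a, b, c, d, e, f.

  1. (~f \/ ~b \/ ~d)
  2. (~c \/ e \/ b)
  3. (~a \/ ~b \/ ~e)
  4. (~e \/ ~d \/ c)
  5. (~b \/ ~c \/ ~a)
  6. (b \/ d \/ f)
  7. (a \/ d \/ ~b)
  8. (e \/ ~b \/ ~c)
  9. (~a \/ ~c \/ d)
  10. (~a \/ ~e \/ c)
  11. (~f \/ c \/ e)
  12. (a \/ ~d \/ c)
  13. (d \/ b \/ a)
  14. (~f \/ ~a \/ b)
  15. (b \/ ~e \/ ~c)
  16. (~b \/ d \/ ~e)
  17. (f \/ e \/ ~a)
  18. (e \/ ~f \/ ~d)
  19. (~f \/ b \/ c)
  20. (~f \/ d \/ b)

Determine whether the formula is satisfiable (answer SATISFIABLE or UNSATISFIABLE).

Branch on a: take a = False.
Try b = True.
  then d is forced to True.
  then f is forced to False.
  then c is forced to True.
  then e is forced to True.
So a = F, b = T, c = T, d = T, e = T, f = F is a satisfying assignment.

SATISFIABLE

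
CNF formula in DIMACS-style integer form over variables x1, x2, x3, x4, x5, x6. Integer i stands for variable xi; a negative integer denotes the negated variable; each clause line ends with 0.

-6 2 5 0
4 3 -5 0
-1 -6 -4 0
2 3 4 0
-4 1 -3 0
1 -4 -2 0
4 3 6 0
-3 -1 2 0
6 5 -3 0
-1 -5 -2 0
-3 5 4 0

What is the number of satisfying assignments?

12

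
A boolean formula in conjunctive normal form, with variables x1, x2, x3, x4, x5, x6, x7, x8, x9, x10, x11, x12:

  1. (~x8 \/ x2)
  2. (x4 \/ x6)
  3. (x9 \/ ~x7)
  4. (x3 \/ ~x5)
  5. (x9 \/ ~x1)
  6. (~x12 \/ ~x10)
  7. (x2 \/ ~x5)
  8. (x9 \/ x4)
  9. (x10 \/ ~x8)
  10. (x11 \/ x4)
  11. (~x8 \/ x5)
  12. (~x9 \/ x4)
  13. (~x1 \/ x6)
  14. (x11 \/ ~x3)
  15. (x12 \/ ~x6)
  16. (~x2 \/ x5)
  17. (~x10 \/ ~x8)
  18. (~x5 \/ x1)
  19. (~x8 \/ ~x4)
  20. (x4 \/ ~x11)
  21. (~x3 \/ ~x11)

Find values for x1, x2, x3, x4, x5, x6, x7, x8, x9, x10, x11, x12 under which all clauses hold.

x1 = T, x2 = F, x3 = F, x4 = T, x5 = F, x6 = T, x7 = F, x8 = F, x9 = T, x10 = F, x11 = F, x12 = T

Check each clause:
  1. (~x8 \/ x2) — ~x8 is true.
  2. (x6 \/ x4) — x4 is true.
  3. (~x7 \/ x9) — ~x7 is true.
  4. (~x5 \/ x3) — ~x5 is true.
  5. (~x1 \/ x9) — x9 is true.
  6. (~x10 \/ ~x12) — ~x10 is true.
  7. (x2 \/ ~x5) — ~x5 is true.
  8. (x9 \/ x4) — x9 is true.
  9. (x10 \/ ~x8) — ~x8 is true.
  10. (x4 \/ x11) — x4 is true.
  11. (x5 \/ ~x8) — ~x8 is true.
  12. (~x9 \/ x4) — x4 is true.
  13. (~x1 \/ x6) — x6 is true.
  14. (x11 \/ ~x3) — ~x3 is true.
  15. (x12 \/ ~x6) — x12 is true.
  16. (~x2 \/ x5) — ~x2 is true.
  17. (~x8 \/ ~x10) — ~x8 is true.
  18. (~x5 \/ x1) — x1 is true.
  19. (~x8 \/ ~x4) — ~x8 is true.
  20. (~x11 \/ x4) — x4 is true.
  21. (~x3 \/ ~x11) — ~x3 is true.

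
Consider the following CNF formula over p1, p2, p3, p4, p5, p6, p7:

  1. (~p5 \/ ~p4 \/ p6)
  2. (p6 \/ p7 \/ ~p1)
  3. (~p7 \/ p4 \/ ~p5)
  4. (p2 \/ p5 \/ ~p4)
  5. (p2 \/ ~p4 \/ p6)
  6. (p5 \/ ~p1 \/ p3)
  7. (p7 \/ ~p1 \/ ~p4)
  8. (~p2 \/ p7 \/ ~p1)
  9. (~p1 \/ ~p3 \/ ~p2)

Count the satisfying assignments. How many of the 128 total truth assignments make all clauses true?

Split on p1, then p4.
  p1=1, p4=1: remaining (p2,p3,p5,p6,p7) ∈ {(0,0,1,1,1); (0,1,1,1,1); (1,0,1,1,1)} — 3.
  p1=1, p4=0: 5 of the 32 assignments to (p2,p3,p5,p6,p7) work.
  p1=0, p4=1: p3, p7 free; 4 ways for (p2,p5,p6) × 2^2 = 16.
  p1=0, p4=0: p2, p3, p6 free; 3 ways for (p5,p7) × 2^3 = 24.
Total: 3 + 5 + 16 + 24 = 48.

48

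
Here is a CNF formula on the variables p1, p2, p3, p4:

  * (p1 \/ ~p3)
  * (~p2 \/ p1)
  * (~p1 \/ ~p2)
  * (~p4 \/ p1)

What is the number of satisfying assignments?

5

The models are:
  p1=F p2=F p3=F p4=F
  p1=T p2=F p3=F p4=F
  p1=T p2=F p3=F p4=T
  p1=T p2=F p3=T p4=F
  p1=T p2=F p3=T p4=T
That's 5 in total.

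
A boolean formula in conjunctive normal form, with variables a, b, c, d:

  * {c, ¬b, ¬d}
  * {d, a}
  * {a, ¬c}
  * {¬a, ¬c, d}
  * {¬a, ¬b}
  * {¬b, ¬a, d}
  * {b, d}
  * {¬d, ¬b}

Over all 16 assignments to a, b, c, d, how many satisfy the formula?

3

Satisfying assignments:
  a=F b=F c=F d=T
  a=T b=F c=F d=T
  a=T b=F c=T d=T
That's 3 in total.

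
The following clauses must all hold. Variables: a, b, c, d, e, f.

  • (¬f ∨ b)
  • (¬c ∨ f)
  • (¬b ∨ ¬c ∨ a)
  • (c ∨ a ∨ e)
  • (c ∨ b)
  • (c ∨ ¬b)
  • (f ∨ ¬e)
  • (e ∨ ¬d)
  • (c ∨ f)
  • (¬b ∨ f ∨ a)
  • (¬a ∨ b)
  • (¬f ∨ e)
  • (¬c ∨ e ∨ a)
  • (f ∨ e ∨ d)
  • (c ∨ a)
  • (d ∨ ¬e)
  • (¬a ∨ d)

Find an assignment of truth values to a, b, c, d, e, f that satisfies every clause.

a=T, b=T, c=T, d=T, e=T, f=T

Check each clause:
  1. (¬f ∨ b) — b is true.
  2. (f ∨ ¬c) — f is true.
  3. (a ∨ ¬b ∨ ¬c) — a is true.
  4. (c ∨ a ∨ e) — a is true.
  5. (c ∨ b) — b is true.
  6. (¬b ∨ c) — c is true.
  7. (f ∨ ¬e) — f is true.
  8. (e ∨ ¬d) — e is true.
  9. (f ∨ c) — c is true.
  10. (a ∨ ¬b ∨ f) — a is true.
  11. (¬a ∨ b) — b is true.
  12. (¬f ∨ e) — e is true.
  13. (¬c ∨ e ∨ a) — a is true.
  14. (d ∨ f ∨ e) — d is true.
  15. (c ∨ a) — a is true.
  16. (d ∨ ¬e) — d is true.
  17. (¬a ∨ d) — d is true.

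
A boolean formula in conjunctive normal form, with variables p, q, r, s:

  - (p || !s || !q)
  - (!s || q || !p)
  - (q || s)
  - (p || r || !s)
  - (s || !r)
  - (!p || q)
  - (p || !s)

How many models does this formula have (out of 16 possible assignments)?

Satisfying assignments:
  p=F q=T r=F s=F
  p=T q=T r=F s=F
  p=T q=T r=F s=T
  p=T q=T r=T s=T
That's 4 in total.

4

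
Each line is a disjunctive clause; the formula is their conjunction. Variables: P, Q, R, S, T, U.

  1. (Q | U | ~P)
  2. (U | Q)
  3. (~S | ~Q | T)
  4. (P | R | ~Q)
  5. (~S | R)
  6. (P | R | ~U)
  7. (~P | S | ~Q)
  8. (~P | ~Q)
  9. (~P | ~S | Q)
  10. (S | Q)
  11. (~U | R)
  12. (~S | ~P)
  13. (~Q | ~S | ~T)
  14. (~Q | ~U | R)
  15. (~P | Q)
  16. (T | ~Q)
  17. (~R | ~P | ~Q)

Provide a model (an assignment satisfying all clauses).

Branch on P: take P = False.
Try Q = True.
  then R is forced to True.
  then T is forced to True.
  then S is forced to False.
U is now unconstrained; take U = False.

P=False, Q=True, R=True, S=False, T=True, U=False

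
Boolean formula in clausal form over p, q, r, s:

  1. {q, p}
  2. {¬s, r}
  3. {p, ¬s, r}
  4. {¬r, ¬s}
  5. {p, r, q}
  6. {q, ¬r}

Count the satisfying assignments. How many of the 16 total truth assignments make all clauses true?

5

The models are:
  p=0 q=1 r=0 s=0
  p=0 q=1 r=1 s=0
  p=1 q=0 r=0 s=0
  p=1 q=1 r=0 s=0
  p=1 q=1 r=1 s=0
That's 5 in total.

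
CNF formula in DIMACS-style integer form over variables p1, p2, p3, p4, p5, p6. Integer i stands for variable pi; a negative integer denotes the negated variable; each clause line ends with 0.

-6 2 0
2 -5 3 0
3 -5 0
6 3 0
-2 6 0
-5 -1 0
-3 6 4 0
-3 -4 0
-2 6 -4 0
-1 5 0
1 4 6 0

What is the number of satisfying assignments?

Satisfying assignments:
  p1=F p2=T p3=F p4=F p5=F p6=T
  p1=F p2=T p3=F p4=T p5=F p6=T
  p1=F p2=T p3=T p4=F p5=F p6=T
  p1=F p2=T p3=T p4=F p5=T p6=T
Count: 4.

4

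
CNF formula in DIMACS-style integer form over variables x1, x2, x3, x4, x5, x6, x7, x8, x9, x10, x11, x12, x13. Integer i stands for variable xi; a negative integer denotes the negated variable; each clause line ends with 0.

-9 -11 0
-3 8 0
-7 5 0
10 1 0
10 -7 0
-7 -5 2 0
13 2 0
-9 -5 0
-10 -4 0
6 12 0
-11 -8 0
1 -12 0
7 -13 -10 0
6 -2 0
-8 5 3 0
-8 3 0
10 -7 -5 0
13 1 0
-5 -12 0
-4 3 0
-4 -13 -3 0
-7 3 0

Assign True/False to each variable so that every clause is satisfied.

Pure literal: x1 appears only positively; assign x1 = True.
Pure literal: x4 appears only negated; assign x4 = False.
Try x2 = False.
  then x13 is forced to True.
The remaining clauses are satisfied by x3 = True, x5 = False, x6 = False, x7 = False, x8 = True, x9 = True, x10 = False, x11 = False, x12 = True.

x1=T  x2=F  x3=T  x4=F  x5=F  x6=F  x7=F  x8=T  x9=T  x10=F  x11=F  x12=T  x13=T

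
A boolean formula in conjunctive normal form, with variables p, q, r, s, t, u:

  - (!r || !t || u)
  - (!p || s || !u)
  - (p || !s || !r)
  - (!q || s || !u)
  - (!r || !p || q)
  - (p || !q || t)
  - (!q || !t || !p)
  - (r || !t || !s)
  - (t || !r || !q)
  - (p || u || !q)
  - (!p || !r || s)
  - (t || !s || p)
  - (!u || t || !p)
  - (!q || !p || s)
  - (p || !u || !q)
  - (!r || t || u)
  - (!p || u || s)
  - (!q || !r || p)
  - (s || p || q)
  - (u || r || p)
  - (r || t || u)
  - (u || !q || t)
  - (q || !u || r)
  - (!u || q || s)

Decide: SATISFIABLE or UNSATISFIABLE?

UNSATISFIABLE

p = True:
  u = True:
    propagation gives s=True, t=True, q=False, r=False; an empty clause results — contradiction.
  u = False:
    t = True:
      propagation gives r=False; contradiction.
    t = False:
      propagation gives r=False; contradiction.
p = False:
  q = True:
    propagation gives t=True, u=True; an empty clause results — contradiction.
  q = False:
    propagation gives s=True, r=False, t=False; an empty clause results — contradiction.
Every branch closes, so no satisfying assignment exists.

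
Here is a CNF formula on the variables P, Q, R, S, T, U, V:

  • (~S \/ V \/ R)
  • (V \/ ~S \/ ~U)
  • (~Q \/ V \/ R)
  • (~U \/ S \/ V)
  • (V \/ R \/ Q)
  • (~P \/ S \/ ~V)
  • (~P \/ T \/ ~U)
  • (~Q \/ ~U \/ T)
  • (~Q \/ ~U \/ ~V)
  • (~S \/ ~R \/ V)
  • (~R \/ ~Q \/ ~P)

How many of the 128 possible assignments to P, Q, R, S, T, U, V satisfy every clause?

38

Case analysis on V and Q:
  V=1, Q=1: T free; 5 ways for (P,R,S,U) × 2^1 = 10.
  V=1, Q=0: R free; 11 ways for (P,S,T,U) × 2^1 = 22.
  V=0, Q=1: remaining (P,R,S,T,U) ∈ {(0,1,0,0,0); (0,1,0,1,0)} — 2.
  V=0, Q=0: remaining (P,R,S,T,U) ∈ {(0,1,0,0,0); (0,1,0,1,0); (1,1,0,0,0); (1,1,0,1,0)} — 4.
Total: 10 + 22 + 2 + 4 = 38.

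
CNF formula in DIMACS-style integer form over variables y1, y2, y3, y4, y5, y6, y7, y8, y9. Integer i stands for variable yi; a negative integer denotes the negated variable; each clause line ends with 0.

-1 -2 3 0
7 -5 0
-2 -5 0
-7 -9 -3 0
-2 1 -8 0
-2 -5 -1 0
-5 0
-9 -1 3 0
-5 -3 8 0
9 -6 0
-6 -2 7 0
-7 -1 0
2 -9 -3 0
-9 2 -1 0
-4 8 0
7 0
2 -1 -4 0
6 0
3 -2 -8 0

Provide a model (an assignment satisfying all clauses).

Unit propagation: (NOT y5) forces y5 = False.
(y7) is a unit clause, so y7 = True.
(NOT y1) is a unit clause, so y1 = False.
Unit propagation: (y6) forces y6 = True.
Unit propagation: (y9) forces y9 = True.
(NOT y3) is a unit clause, so y3 = False.
Pure literal: y4 appears only negated; assign y4 = False.
Branch on y2: take y2 = True.
  then y8 is forced to False.

y1=F  y2=T  y3=F  y4=F  y5=F  y6=T  y7=T  y8=F  y9=T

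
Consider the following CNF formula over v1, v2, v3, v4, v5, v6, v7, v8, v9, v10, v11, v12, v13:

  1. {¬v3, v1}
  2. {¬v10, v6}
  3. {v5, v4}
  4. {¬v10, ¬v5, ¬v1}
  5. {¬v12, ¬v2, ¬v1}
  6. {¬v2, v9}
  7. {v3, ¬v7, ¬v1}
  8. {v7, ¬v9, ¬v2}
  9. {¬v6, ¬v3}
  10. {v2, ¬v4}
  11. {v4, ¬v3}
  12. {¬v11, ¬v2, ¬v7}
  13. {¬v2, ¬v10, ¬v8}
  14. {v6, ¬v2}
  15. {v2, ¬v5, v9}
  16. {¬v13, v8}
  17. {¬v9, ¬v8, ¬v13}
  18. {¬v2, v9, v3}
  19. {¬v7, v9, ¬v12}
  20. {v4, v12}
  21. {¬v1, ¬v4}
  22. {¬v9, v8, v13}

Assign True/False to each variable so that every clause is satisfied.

v1=0  v2=0  v3=0  v4=0  v5=1  v6=0  v7=1  v8=1  v9=1  v10=0  v11=0  v12=1  v13=0

Check each clause:
  1. {¬v3, v1} — ¬v3 is true.
  2. {¬v10, v6} — ¬v10 is true.
  3. {v5, v4} — v5 is true.
  4. {¬v10, ¬v5, ¬v1} — ¬v10 is true.
  5. {¬v12, ¬v1, ¬v2} — ¬v1 is true.
  6. {¬v2, v9} — v9 is true.
  7. {v3, ¬v7, ¬v1} — ¬v1 is true.
  8. {¬v9, v7, ¬v2} — ¬v2 is true.
  9. {¬v6, ¬v3} — ¬v6 is true.
  10. {¬v4, v2} — ¬v4 is true.
  11. {v4, ¬v3} — ¬v3 is true.
  12. {¬v11, ¬v2, ¬v7} — ¬v11 is true.
  13. {¬v8, ¬v10, ¬v2} — ¬v10 is true.
  14. {¬v2, v6} — ¬v2 is true.
  15. {v2, v9, ¬v5} — v9 is true.
  16. {v8, ¬v13} — v8 is true.
  17. {¬v9, ¬v8, ¬v13} — ¬v13 is true.
  18. {¬v2, v3, v9} — v9 is true.
  19. {¬v12, ¬v7, v9} — v9 is true.
  20. {v4, v12} — v12 is true.
  21. {¬v1, ¬v4} — ¬v4 is true.
  22. {v8, v13, ¬v9} — v8 is true.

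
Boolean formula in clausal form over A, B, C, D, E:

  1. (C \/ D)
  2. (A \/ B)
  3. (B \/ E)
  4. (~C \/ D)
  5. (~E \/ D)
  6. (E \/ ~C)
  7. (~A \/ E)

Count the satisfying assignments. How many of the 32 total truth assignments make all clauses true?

7

Satisfying assignments:
  A=F B=T C=F D=T E=F
  A=F B=T C=F D=T E=T
  A=F B=T C=T D=T E=T
  A=T B=F C=F D=T E=T
  A=T B=F C=T D=T E=T
  A=T B=T C=F D=T E=T
  A=T B=T C=T D=T E=T
That's 7 in total.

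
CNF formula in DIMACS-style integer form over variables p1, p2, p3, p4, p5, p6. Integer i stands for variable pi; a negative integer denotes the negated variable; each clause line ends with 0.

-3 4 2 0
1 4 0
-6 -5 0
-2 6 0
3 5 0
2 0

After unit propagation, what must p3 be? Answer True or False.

(p2) stands alone — p2 = True.
In (p6 || !p2), !p2 is now false; p6 must hold, so p6 = True.
In (!p5 || !p6), !p6 is now false; !p5 must hold, so p5 = False.
From (p5 || p3) and p5 = False: p3 = True.

True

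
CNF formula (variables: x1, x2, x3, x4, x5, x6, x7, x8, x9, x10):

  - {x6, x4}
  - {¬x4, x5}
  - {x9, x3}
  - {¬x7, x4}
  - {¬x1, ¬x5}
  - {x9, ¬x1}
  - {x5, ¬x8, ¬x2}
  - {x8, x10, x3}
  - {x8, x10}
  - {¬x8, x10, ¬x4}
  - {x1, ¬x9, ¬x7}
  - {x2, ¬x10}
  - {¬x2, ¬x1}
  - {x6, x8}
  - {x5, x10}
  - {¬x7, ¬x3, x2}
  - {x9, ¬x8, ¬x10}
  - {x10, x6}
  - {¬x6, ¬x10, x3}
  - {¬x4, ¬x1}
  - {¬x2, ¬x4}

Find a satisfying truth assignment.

x1=F, x2=T, x3=T, x4=F, x5=F, x6=T, x7=F, x8=F, x9=T, x10=T

Pure literal: x7 appears only negated; assign x7 = False.
Set x1 = False and propagate.
Try x2 = True.
  then x4 is forced to False.
  then x6 is forced to True.
For the remaining variables, x3 = True, x5 = False, x8 = False, x9 = True, x10 = True works.
Check each clause:
  1. {x4, x6} — x6 is true.
  2. {¬x4, x5} — ¬x4 is true.
  3. {x3, x9} — x9 is true.
  4. {¬x7, x4} — ¬x7 is true.
  5. {¬x5, ¬x1} — ¬x5 is true.
  6. {¬x1, x9} — x9 is true.
  7. {x5, ¬x2, ¬x8} — ¬x8 is true.
  8. {x3, x10, x8} — x10 is true.
  9. {x10, x8} — x10 is true.
  10. {x10, ¬x4, ¬x8} — ¬x8 is true.
  11. {¬x7, ¬x9, x1} — ¬x7 is true.
  12. {¬x10, x2} — x2 is true.
  13. {¬x2, ¬x1} — ¬x1 is true.
  14. {x8, x6} — x6 is true.
  15. {x10, x5} — x10 is true.
  16. {x2, ¬x7, ¬x3} — ¬x7 is true.
  17. {¬x8, ¬x10, x9} — ¬x8 is true.
  18. {x6, x10} — x10 is true.
  19. {¬x6, x3, ¬x10} — x3 is true.
  20. {¬x4, ¬x1} — ¬x4 is true.
  21. {¬x4, ¬x2} — ¬x4 is true.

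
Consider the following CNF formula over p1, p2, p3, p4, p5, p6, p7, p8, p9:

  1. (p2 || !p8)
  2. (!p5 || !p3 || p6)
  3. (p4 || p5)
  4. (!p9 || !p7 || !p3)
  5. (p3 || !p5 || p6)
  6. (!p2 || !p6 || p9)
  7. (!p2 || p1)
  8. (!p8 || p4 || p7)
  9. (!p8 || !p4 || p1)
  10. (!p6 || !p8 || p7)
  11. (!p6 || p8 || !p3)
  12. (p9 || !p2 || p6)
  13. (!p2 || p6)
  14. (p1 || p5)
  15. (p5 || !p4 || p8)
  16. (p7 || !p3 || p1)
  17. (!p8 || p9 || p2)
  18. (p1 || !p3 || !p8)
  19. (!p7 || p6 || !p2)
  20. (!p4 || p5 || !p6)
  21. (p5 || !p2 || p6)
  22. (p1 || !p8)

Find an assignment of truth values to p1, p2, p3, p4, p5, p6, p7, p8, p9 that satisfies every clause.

p1 = T  p2 = F  p3 = F  p4 = F  p5 = T  p6 = T  p7 = T  p8 = F  p9 = F

p1 occurs only positively in the remaining clauses — set p1 = True.
Branch on p2: take p2 = False.
  then p8 is forced to False.
Try p3 = False.
The remaining clauses are satisfied by p4 = False, p5 = True, p6 = True, p7 = True, p9 = False.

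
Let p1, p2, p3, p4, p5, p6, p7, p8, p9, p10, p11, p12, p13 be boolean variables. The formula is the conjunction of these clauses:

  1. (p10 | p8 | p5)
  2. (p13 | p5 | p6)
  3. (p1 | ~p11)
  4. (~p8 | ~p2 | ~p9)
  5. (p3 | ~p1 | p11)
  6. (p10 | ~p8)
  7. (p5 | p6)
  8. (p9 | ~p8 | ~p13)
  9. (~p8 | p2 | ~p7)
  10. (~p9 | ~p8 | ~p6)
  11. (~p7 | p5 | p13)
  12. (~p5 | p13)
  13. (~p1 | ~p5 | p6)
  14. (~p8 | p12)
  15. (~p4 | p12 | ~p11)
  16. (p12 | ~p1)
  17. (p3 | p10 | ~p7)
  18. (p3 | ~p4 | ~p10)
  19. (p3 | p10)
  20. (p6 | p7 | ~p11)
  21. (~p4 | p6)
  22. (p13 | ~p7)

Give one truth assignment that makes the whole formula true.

p4 occurs only negated in the remaining clauses — set p4 = False.
p12 occurs only positively in the remaining clauses — set p12 = True.
Set p1 = False and propagate.
  then p11 is forced to False.
Try p2 = True.
Branch on p3: take p3 = False.
  then p10 is forced to True.
The remaining clauses are satisfied by p5 = True, p6 = False, p7 = True, p8 = False, p9 = False, p13 = True.
Every clause has at least one true literal under this assignment.
Check each clause:
  1. (p5 | p10 | p8) — p10 is true.
  2. (p13 | p6 | p5) — p5 is true.
  3. (~p11 | p1) — ~p11 is true.
  4. (~p9 | ~p2 | ~p8) — ~p8 is true.
  5. (p3 | p11 | ~p1) — ~p1 is true.
  6. (~p8 | p10) — ~p8 is true.
  7. (p5 | p6) — p5 is true.
  8. (p9 | ~p13 | ~p8) — ~p8 is true.
  9. (~p7 | p2 | ~p8) — ~p8 is true.
  10. (~p9 | ~p8 | ~p6) — ~p8 is true.
  11. (~p7 | p13 | p5) — p13 is true.
  12. (~p5 | p13) — p13 is true.
  13. (~p5 | p6 | ~p1) — ~p1 is true.
  14. (p12 | ~p8) — ~p8 is true.
  15. (~p11 | p12 | ~p4) — p12 is true.
  16. (~p1 | p12) — p12 is true.
  17. (p3 | ~p7 | p10) — p10 is true.
  18. (~p10 | p3 | ~p4) — ~p4 is true.
  19. (p10 | p3) — p10 is true.
  20. (~p11 | p7 | p6) — ~p11 is true.
  21. (~p4 | p6) — ~p4 is true.
  22. (p13 | ~p7) — p13 is true.

p1=False, p2=True, p3=False, p4=False, p5=True, p6=False, p7=True, p8=False, p9=False, p10=True, p11=False, p12=True, p13=True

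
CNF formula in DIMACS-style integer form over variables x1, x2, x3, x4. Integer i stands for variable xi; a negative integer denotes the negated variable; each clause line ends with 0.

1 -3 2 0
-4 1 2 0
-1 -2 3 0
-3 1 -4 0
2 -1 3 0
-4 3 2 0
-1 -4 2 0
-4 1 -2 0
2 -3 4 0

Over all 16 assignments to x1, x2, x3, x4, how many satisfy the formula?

5

The models are:
  x1=0 x2=0 x3=0 x4=0
  x1=0 x2=1 x3=0 x4=0
  x1=0 x2=1 x3=1 x4=0
  x1=1 x2=1 x3=1 x4=0
  x1=1 x2=1 x3=1 x4=1
Count: 5.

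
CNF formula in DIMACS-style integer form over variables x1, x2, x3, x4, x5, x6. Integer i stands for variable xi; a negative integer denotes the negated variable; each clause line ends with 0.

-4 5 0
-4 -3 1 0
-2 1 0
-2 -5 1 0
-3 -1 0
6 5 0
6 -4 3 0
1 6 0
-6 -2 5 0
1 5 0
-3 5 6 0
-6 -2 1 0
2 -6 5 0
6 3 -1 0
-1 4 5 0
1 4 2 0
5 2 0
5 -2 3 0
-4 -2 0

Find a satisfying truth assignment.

x1=True, x2=False, x3=False, x4=False, x5=True, x6=True

Try x1 = True.
  then x3 is forced to False.
  then x6 is forced to True.
For the remaining variables, x2 = False, x4 = False, x5 = True works.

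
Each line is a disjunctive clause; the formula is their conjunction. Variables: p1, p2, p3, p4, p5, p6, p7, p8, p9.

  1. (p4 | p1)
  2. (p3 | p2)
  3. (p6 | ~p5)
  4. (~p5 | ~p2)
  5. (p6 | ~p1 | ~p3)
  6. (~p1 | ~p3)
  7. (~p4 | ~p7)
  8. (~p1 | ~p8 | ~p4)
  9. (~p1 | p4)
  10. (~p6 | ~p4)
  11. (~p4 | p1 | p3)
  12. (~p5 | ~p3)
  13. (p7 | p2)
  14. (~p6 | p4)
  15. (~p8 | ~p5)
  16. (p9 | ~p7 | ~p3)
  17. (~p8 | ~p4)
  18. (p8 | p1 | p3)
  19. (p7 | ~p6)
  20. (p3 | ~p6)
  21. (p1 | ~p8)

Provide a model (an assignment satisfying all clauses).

p5 occurs only negated in the remaining clauses — set p5 = False.
Pure literal: p9 appears only positively; assign p9 = True.
Set p1 = False and propagate.
  then p4 is forced to True.
  then p7 is forced to False.
  then p6 is forced to False.
  then p3 is forced to True.
  then p2 is forced to True.
  then p8 is forced to False.
Check each clause:
  1. (p4 | p1) — p4 is true.
  2. (p2 | p3) — p2 is true.
  3. (p6 | ~p5) — ~p5 is true.
  4. (~p2 | ~p5) — ~p5 is true.
  5. (~p3 | ~p1 | p6) — ~p1 is true.
  6. (~p1 | ~p3) — ~p1 is true.
  7. (~p7 | ~p4) — ~p7 is true.
  8. (~p8 | ~p1 | ~p4) — ~p8 is true.
  9. (~p1 | p4) — p4 is true.
  10. (~p6 | ~p4) — ~p6 is true.
  11. (p1 | p3 | ~p4) — p3 is true.
  12. (~p5 | ~p3) — ~p5 is true.
  13. (p2 | p7) — p2 is true.
  14. (p4 | ~p6) — ~p6 is true.
  15. (~p8 | ~p5) — ~p8 is true.
  16. (~p7 | ~p3 | p9) — p9 is true.
  17. (~p8 | ~p4) — ~p8 is true.
  18. (p3 | p8 | p1) — p3 is true.
  19. (~p6 | p7) — ~p6 is true.
  20. (p3 | ~p6) — ~p6 is true.
  21. (~p8 | p1) — ~p8 is true.

p1 = 0, p2 = 1, p3 = 1, p4 = 1, p5 = 0, p6 = 0, p7 = 0, p8 = 0, p9 = 1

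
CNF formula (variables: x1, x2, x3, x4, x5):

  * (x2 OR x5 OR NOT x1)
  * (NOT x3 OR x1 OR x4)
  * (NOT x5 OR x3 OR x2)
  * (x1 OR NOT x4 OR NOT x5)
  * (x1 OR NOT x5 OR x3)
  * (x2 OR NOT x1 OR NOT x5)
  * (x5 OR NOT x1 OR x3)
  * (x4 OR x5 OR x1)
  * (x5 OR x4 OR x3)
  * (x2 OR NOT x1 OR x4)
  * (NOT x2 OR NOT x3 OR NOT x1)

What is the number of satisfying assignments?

6

The models are:
  x1=0 x2=0 x3=0 x4=1 x5=0
  x1=0 x2=0 x3=1 x4=1 x5=0
  x1=0 x2=1 x3=0 x4=1 x5=0
  x1=0 x2=1 x3=1 x4=1 x5=0
  x1=1 x2=1 x3=0 x4=0 x5=1
  x1=1 x2=1 x3=0 x4=1 x5=1
Count: 6.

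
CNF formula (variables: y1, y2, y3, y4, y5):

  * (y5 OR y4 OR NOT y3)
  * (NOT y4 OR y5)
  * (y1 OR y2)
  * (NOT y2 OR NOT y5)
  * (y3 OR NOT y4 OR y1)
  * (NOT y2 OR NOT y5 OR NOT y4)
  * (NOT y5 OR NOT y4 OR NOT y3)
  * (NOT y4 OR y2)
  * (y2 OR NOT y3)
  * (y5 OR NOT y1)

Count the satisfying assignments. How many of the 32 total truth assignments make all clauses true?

The models are:
  y1=0 y2=1 y3=0 y4=0 y5=0
  y1=1 y2=0 y3=0 y4=0 y5=1
That's 2 in total.

2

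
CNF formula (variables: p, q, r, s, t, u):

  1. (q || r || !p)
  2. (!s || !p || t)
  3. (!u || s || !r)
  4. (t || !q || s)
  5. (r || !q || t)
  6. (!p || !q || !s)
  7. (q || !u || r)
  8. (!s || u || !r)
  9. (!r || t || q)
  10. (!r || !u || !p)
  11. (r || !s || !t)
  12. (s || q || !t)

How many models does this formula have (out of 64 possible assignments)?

11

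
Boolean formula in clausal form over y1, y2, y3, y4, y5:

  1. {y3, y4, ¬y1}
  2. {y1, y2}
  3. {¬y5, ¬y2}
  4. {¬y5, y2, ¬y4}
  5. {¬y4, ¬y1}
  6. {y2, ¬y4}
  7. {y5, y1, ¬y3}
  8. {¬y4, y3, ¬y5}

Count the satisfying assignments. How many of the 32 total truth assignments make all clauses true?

5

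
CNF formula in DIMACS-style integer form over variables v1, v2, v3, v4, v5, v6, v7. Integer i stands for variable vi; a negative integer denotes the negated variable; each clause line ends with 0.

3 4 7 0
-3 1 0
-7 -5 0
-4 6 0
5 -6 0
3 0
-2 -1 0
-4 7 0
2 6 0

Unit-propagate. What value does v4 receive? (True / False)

False

(v3) is a unit clause: v3 = True.
(~v3 | v1) with v3 = True leaves only v1, so v1 = True.
(~v2 | ~v1) with v1 = True leaves only ~v2, so v2 = False.
In (v6 | v2), v2 is now false; v6 must hold, so v6 = True.
(v5 | ~v6): since v6 = True, the clause reduces to (v5). v5 = True.
In (~v5 | ~v7), ~v5 is now false; ~v7 must hold, so v7 = False.
(v7 | ~v4) with v7 = False leaves only ~v4, so v4 = False.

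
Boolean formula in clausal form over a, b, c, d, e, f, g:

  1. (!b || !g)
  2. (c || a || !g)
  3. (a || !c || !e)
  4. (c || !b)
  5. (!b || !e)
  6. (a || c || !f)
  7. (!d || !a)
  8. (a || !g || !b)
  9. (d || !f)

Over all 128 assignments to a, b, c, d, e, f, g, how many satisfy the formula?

Case analysis on a and b:
  a=T, b=T: remaining (c,d,e,f,g) ∈ {(T,F,F,F,F)} — 1.
  a=T, b=F: forces d=F; f=F; c, e, g free → 2^3 = 8.
  a=F, b=T: remaining (c,d,e,f,g) ∈ {(T,F,F,F,F); (T,T,F,F,F); (T,T,F,T,F)} — 3.
  a=F, b=F: 10 of the 32 assignments to (c,d,e,f,g) work.
Total: 1 + 8 + 3 + 10 = 22.

22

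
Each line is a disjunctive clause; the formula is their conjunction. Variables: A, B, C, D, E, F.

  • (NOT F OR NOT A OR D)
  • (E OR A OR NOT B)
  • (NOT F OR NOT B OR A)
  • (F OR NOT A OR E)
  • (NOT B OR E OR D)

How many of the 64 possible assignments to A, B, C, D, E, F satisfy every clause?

Split on A, then B.
  A=T, B=T: C free; 4 ways for (D,E,F) × 2^1 = 8.
  A=T, B=F: C free; 4 ways for (D,E,F) × 2^1 = 8.
  A=F, B=T: remaining (C,D,E,F) ∈ {(F,F,T,F); (F,T,T,F); (T,F,T,F); (T,T,T,F)} — 4.
  A=F, B=F: C, D, E, F free → 2^4 = 16.
Total: 8 + 8 + 4 + 16 = 36.

36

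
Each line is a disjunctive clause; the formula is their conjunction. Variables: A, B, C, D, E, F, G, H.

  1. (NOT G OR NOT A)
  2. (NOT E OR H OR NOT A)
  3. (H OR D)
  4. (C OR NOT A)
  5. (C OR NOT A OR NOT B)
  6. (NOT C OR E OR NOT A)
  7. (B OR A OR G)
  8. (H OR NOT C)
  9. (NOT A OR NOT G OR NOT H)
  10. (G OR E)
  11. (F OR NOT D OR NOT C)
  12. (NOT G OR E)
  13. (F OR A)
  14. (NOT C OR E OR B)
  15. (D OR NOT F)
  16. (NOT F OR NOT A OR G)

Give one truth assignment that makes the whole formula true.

A=False, B=True, C=False, D=True, E=True, F=True, G=False, H=False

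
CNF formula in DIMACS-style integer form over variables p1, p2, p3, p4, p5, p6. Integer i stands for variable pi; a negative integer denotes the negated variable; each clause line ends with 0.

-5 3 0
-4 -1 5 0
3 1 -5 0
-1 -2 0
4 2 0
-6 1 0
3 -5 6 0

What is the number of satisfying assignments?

11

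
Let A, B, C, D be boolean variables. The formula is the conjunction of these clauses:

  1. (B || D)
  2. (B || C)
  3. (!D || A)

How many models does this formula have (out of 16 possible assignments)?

7

The models are:
  A=F B=T C=F D=F
  A=F B=T C=T D=F
  A=T B=F C=T D=T
  A=T B=T C=F D=F
  A=T B=T C=F D=T
  A=T B=T C=T D=F
  A=T B=T C=T D=T
That's 7 in total.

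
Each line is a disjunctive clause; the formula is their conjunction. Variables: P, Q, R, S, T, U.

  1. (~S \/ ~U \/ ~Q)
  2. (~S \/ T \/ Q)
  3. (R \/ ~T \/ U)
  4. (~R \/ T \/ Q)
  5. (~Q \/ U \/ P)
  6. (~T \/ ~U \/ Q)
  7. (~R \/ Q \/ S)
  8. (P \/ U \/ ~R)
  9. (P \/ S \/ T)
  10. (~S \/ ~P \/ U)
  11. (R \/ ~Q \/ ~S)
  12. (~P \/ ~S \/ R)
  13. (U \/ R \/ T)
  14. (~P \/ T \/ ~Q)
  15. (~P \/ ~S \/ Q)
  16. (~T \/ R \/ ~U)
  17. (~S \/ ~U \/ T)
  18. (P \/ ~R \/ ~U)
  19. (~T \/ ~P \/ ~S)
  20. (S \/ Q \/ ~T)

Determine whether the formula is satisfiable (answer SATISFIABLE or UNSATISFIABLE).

SATISFIABLE

Branch on P: take P = True.
Set Q = True and propagate.
  then T is forced to True.
  then S is forced to False.
Try R = True.
U is now unconstrained; take U = False.
So P=T, Q=T, R=T, S=F, T=T, U=F is a satisfying assignment.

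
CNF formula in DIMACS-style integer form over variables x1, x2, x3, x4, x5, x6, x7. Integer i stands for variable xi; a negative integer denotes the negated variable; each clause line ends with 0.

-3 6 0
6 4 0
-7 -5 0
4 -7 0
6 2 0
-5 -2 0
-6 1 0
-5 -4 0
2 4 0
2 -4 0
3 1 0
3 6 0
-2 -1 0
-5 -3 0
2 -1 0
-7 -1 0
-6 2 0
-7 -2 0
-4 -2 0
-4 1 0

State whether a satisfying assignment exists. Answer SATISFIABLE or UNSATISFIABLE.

UNSATISFIABLE

x2 = True:
  propagation gives x5=False, x1=False, x6=False, x3=False; an empty clause results — contradiction.
x2 = False:
  propagation gives x6=True; an empty clause results — contradiction.
Every branch closes, so no satisfying assignment exists.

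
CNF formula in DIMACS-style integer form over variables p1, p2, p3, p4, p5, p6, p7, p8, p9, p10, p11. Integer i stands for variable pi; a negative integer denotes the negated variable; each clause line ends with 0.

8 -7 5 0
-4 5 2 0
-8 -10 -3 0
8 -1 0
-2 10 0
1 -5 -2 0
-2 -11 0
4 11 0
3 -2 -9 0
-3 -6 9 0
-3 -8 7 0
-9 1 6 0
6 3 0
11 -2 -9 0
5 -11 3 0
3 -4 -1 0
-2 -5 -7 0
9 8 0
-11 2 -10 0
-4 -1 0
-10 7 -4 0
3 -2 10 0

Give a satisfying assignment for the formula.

p1=False  p2=False  p3=True  p4=True  p5=True  p6=False  p7=True  p8=True  p9=False  p10=False  p11=True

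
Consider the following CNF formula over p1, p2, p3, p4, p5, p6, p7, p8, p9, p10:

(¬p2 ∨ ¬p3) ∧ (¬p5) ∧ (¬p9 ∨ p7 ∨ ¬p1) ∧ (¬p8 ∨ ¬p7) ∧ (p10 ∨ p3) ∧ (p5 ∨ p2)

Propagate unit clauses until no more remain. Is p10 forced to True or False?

True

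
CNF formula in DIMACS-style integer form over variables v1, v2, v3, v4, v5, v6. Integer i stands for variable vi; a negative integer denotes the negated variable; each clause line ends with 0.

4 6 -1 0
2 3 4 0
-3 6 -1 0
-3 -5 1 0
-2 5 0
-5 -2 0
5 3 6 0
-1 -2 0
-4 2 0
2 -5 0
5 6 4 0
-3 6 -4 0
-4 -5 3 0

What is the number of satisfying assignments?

Satisfying assignments:
  v1=F v2=F v3=T v4=F v5=F v6=T
  v1=T v2=F v3=T v4=F v5=F v6=T
That's 2 in total.

2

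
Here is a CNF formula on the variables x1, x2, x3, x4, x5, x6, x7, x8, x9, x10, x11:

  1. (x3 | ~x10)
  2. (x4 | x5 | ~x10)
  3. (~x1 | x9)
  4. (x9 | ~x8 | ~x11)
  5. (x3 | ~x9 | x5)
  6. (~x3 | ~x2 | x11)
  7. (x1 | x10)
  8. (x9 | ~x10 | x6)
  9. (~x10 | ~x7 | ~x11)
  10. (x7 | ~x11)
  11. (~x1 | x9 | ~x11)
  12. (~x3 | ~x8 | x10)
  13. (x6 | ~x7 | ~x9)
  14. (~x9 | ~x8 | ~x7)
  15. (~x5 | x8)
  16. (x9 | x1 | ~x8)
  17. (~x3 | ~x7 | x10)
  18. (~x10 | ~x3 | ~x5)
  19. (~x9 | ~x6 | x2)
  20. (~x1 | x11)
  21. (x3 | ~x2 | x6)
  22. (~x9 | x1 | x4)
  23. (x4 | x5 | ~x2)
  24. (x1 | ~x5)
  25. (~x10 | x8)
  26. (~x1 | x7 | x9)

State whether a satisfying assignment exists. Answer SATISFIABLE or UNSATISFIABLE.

SATISFIABLE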